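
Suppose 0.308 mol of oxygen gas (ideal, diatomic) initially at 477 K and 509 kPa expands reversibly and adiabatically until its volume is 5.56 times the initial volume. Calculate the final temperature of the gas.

240 K

V₁ = nRT₁/P₁ = 0.308×8.314×477/509 = 2.40 L.
Adiabatic: TV^(γ−1) = const ⇒ T₂ = 477×(0.180)^0.400 = 240 K; PV^γ = const ⇒ P₂ = 46.1 kPa.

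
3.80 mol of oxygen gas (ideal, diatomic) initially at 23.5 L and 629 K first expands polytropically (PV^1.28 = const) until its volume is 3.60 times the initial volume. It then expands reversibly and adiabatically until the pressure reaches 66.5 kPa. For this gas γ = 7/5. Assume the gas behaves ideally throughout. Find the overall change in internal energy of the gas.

-22900 J

P₁ = nRT₁/V₁ = 3.80×8.314×629/23.5 = 846 kPa.
Step 1 — Polytropic n=1.28: T₂ = T₁(V₁/V₂)^(n−1) = 629×(0.278)^0.28 = 439 K; P₂ = P₁(V₁/V₂)^n = 164 kPa.
W = (P₁V₁−P₂V₂)/(n−1) = (846×23.5−164×84.6)/0.28 = 21400 J.
ΔU = nCvΔT = 3.80×20.8×(439−629) = -15000 J.
Q = ΔU + W = 6420 J.
State after step 1: P = 164 kPa, V = 84.6 L, T = 439 K.
Step 2 — Adiabatic: T₂/T₁ = (P₂/P₁)^((γ−1)/γ) ⇒ T₂ = 439×(0.405)^0.286 = 339 K; V₂ = 161 L.
ΔU = nCvΔT = 3.80×20.8×(339−439) = -7890 J.
Q = 0 for an adiabatic process, so W = −ΔU = 7890 J.
Net over both steps: W = 29300 J, Q = 6420 J, ΔU = -22900 J.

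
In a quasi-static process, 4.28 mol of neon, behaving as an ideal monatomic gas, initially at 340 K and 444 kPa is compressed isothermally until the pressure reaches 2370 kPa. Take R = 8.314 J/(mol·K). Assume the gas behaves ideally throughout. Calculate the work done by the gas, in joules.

-20300 J

V₁ = nRT₁/P₁ = 4.28×8.314×340/444 = 27.2 L.
Isothermal: T stays 340 K; PV = const ⇒ V₂ = 5.10 L, P₂ = 2370 kPa.
W = nRT ln(V₂/V₁) = 4.28×8.314×340×ln(0.187) = -20300 J.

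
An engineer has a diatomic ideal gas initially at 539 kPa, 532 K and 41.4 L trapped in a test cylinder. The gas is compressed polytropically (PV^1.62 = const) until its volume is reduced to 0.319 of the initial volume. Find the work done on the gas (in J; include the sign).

37100 J

n = P₁V₁/(RT₁) = 539×41.4/(8.314×532) = 5.05 mol.
Polytropic n=1.62: T₂ = T₁(V₁/V₂)^(n−1) = 532×(3.13)^0.62 = 1080 K; P₂ = P₁(V₁/V₂)^n = 3430 kPa.
W = (P₁V₁−P₂V₂)/(n−1) = (539×41.4−3430×13.2)/0.62 = -37100 J.
Work done on the gas = −W_by = 37100 J.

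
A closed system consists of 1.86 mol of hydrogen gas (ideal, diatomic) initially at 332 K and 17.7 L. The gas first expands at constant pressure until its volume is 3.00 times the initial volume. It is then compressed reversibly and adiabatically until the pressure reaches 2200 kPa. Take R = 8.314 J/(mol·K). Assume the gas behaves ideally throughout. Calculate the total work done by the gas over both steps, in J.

-19900 J

P₁ = nRT₁/V₁ = 1.86×8.314×332/17.7 = 290 kPa.
Step 1 — Isobaric: P stays 290 kPa; V/T = const ⇒ T₂ = 996 K, V₂ = 53.1 L.
W = PΔV = 290×(53.1−17.7) kPa·L = 10300 J.
ΔU = nCvΔT = 1.86×20.8×(996−332) = 25700 J.
Q = ΔU + W = nCpΔT = 35900 J.
State after step 1: P = 290 kPa, V = 53.1 L, T = 996 K.
Step 2 — Adiabatic: T₂/T₁ = (P₂/P₁)^((γ−1)/γ) ⇒ T₂ = 996×(7.58)^0.286 = 1780 K; V₂ = 12.5 L.
ΔU = nCvΔT = 1.86×20.8×(1780−996) = 30200 J.
Q = 0 for an adiabatic process, so W = −ΔU = -30200 J.
Net over both steps: W = -19900 J, Q = 35900 J, ΔU = 55900 J.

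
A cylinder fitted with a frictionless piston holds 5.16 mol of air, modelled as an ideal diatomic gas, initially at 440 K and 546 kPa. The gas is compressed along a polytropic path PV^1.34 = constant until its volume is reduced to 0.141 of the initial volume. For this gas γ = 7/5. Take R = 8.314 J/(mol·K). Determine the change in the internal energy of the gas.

44700 J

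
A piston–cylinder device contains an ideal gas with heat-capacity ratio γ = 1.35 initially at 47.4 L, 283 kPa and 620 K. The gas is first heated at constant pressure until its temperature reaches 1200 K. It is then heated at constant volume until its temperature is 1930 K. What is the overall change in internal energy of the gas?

81000 J

n = P₁V₁/(RT₁) = 283×47.4/(8.314×620) = 2.60 mol.
Step 1 — Isobaric: P stays 283 kPa; V/T = const ⇒ T₂ = 1200 K, V₂ = 91.7 L.
W = PΔV = 283×(91.7−47.4) kPa·L = 12500 J.
ΔU = nCvΔT = 2.60×23.8×(1200−620) = 35900 J.
Q = ΔU + W = nCpΔT = 48400 J.
State after step 1: P = 283 kPa, V = 91.7 L, T = 1200 K.
Step 2 — Isochoric: V stays 91.7 L; P/T = const ⇒ T₂ = 1930 K, P₂ = 455 kPa.
W = 0 (no volume change).
ΔU = nCvΔT = 2.60×23.8×(1930−1200) = 45100 J.
Q = ΔU = 45100 J.
Net over both steps: W = 12500 J, Q = 93500 J, ΔU = 81000 J.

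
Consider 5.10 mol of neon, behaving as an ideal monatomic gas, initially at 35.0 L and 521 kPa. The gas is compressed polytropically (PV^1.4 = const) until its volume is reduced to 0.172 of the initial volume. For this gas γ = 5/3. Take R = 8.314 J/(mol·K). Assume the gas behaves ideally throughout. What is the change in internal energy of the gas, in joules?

28000 J

T₁ = P₁V₁/(nR) = 521×35.0/(5.10×8.314) = 430 K.
Polytropic n=1.4: T₂ = T₁(V₁/V₂)^(n−1) = 430×(5.81)^0.40 = 870 K; P₂ = P₁(V₁/V₂)^n = 6120 kPa.
For an ideal gas ΔU = nCvΔT with Cv = (3/2)R = 12.5 J/(mol·K).
ΔU = 5.10×12.5×(870−430) = 28000 J.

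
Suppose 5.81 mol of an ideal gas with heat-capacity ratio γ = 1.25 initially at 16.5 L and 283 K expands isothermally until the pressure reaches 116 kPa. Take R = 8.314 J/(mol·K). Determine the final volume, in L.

118 L

P₁ = nRT₁/V₁ = 5.81×8.314×283/16.5 = 828 kPa.
Isothermal: T stays 283 K; PV = const ⇒ V₂ = 118 L, P₂ = 116 kPa.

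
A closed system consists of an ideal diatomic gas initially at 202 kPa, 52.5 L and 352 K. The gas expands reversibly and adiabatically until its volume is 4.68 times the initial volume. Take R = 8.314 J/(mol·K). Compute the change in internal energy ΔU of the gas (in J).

-12200 J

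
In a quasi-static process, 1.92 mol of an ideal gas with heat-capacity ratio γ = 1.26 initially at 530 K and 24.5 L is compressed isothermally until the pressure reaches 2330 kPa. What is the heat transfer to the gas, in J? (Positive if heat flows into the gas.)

P₁ = nRT₁/V₁ = 1.92×8.314×530/24.5 = 345 kPa.
Isothermal: T stays 530 K; PV = const ⇒ V₂ = 3.63 L, P₂ = 2330 kPa.
ΔU = 0 (ideal gas, T constant).
W = nRT ln(V₂/V₁) = 1.92×8.314×530×ln(0.148) = -16200 J.
Q = ΔU + W = -16200 J.

-16200 J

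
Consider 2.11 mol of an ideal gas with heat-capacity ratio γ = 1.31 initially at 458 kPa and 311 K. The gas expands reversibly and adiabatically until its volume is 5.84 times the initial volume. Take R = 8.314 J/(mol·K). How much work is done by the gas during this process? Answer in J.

7420 J

V₁ = nRT₁/P₁ = 2.11×8.314×311/458 = 11.9 L.
Adiabatic: TV^(γ−1) = const ⇒ T₂ = 311×(0.171)^0.310 = 180 K; PV^γ = const ⇒ P₂ = 45.4 kPa.
ΔU = nCvΔT = 2.11×26.8×(180−311) = -7420 J.
Q = 0 for an adiabatic process, so W = −ΔU = 7420 J.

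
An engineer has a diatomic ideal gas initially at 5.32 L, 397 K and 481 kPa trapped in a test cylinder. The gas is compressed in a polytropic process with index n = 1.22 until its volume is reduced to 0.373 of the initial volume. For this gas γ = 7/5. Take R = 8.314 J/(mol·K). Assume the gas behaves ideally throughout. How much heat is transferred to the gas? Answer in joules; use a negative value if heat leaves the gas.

-1270 J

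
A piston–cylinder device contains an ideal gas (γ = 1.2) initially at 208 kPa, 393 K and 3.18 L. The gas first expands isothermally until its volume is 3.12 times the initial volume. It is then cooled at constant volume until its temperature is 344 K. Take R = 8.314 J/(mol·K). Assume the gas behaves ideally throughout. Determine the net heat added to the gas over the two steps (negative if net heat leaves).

340 J

n = P₁V₁/(RT₁) = 208×3.18/(8.314×393) = 0.202 mol.
Step 1 — Isothermal: T stays 393 K; PV = const ⇒ V₂ = 9.92 L, P₂ = 66.7 kPa.
ΔU = 0 (ideal gas, T constant).
W = nRT ln(V₂/V₁) = 0.202×8.314×393×ln(3.12) = 753 J.
Q = ΔU + W = 753 J.
State after step 1: P = 66.7 kPa, V = 9.92 L, T = 393 K.
Step 2 — Isochoric: V stays 9.92 L; P/T = const ⇒ T₂ = 344 K, P₂ = 58.4 kPa.
W = 0 (no volume change).
ΔU = nCvΔT = 0.202×41.6×(344−393) = -412 J.
Q = ΔU = -412 J.
Net over both steps: W = 753 J, Q = 340 J, ΔU = -412 J.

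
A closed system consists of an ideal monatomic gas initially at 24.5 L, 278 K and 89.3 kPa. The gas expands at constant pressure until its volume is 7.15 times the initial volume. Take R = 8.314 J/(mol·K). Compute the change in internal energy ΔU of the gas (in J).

n = P₁V₁/(RT₁) = 89.3×24.5/(8.314×278) = 0.947 mol.
Isobaric: P stays 89.3 kPa; V/T = const ⇒ T₂ = 1990 K, V₂ = 175 L.
For an ideal gas ΔU = nCvΔT with Cv = (3/2)R = 12.5 J/(mol·K).
ΔU = 0.947×12.5×(1990−278) = 20200 J.

20200 J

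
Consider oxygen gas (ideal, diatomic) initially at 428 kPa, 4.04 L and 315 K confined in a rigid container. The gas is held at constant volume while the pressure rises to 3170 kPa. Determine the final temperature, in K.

2330 K

Isochoric: V stays 4.04 L; P/T = const ⇒ T₂ = 2330 K, P₂ = 3170 kPa.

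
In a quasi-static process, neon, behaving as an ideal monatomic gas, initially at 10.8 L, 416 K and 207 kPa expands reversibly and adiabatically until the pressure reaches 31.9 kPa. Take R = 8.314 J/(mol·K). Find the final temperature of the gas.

Adiabatic: T₂/T₁ = (P₂/P₁)^((γ−1)/γ) ⇒ T₂ = 416×(0.154)^0.400 = 197 K; V₂ = 33.2 L.

197 K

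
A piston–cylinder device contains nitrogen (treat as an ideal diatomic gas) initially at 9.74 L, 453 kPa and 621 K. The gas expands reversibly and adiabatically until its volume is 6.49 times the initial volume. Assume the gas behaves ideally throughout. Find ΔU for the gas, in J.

n = P₁V₁/(RT₁) = 453×9.74/(8.314×621) = 0.855 mol.
Adiabatic: TV^(γ−1) = const ⇒ T₂ = 621×(0.154)^0.400 = 294 K; PV^γ = const ⇒ P₂ = 33.0 kPa.
For an ideal gas ΔU = nCvΔT with Cv = (5/2)R = 20.8 J/(mol·K).
ΔU = 0.855×20.8×(294−621) = -5810 J.

-5810 J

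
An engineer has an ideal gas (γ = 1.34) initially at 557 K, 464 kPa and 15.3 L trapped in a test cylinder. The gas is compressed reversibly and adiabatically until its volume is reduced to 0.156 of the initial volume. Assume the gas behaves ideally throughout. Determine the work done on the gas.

18400 J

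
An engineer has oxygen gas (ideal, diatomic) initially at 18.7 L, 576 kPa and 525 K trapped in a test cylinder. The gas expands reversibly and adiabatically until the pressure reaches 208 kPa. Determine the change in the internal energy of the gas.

n = P₁V₁/(RT₁) = 576×18.7/(8.314×525) = 2.47 mol.
Adiabatic: T₂/T₁ = (P₂/P₁)^((γ−1)/γ) ⇒ T₂ = 525×(0.361)^0.286 = 392 K; V₂ = 38.7 L.
For an ideal gas ΔU = nCvΔT with Cv = (5/2)R = 20.8 J/(mol·K).
ΔU = 2.47×20.8×(392−525) = -6800 J.

-6800 J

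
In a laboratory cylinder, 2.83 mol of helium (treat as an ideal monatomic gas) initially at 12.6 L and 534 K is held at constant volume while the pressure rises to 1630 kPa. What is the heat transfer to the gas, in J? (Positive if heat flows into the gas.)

12000 J

P₁ = nRT₁/V₁ = 2.83×8.314×534/12.6 = 997 kPa.
Isochoric: V stays 12.6 L; P/T = const ⇒ T₂ = 873 K, P₂ = 1630 kPa.
W = 0 (no volume change).
ΔU = nCvΔT = 2.83×12.5×(873−534) = 12000 J.
Q = ΔU = 12000 J.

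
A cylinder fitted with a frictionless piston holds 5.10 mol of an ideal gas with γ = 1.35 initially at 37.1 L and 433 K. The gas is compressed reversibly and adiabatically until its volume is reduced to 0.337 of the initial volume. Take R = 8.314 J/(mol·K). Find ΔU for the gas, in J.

24300 J

P₁ = nRT₁/V₁ = 5.10×8.314×433/37.1 = 495 kPa.
Adiabatic: TV^(γ−1) = const ⇒ T₂ = 433×(2.97)^0.350 = 634 K; PV^γ = const ⇒ P₂ = 2150 kPa.
For an ideal gas ΔU = nCvΔT with Cv = R/(γ−1) = 23.8 J/(mol·K).
ΔU = 5.10×23.8×(634−433) = 24300 J.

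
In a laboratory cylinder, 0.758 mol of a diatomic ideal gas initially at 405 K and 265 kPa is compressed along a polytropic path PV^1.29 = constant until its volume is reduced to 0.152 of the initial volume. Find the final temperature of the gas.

V₁ = nRT₁/P₁ = 0.758×8.314×405/265 = 9.63 L.
Polytropic n=1.29: T₂ = T₁(V₁/V₂)^(n−1) = 405×(6.58)^0.29 = 699 K; P₂ = P₁(V₁/V₂)^n = 3010 kPa.

699 K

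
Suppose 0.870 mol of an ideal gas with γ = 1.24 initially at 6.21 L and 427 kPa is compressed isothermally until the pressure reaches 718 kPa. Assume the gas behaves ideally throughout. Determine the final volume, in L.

3.69 L

T₁ = P₁V₁/(nR) = 427×6.21/(0.870×8.314) = 367 K.
Isothermal: T stays 367 K; PV = const ⇒ V₂ = 3.69 L, P₂ = 718 kPa.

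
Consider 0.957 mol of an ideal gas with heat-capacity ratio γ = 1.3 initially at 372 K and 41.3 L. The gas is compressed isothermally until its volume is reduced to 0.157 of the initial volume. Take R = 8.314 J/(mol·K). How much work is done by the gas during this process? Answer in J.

-5480 J

P₁ = nRT₁/V₁ = 0.957×8.314×372/41.3 = 71.7 kPa.
Isothermal: T stays 372 K; PV = const ⇒ V₂ = 6.48 L, P₂ = 456 kPa.
W = nRT ln(V₂/V₁) = 0.957×8.314×372×ln(0.157) = -5480 J.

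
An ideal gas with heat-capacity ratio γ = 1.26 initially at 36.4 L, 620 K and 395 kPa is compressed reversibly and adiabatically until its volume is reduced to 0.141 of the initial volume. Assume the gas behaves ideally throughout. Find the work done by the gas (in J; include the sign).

-36700 J

n = P₁V₁/(RT₁) = 395×36.4/(8.314×620) = 2.79 mol.
Adiabatic: TV^(γ−1) = const ⇒ T₂ = 620×(7.09)^0.260 = 1030 K; PV^γ = const ⇒ P₂ = 4660 kPa.
ΔU = nCvΔT = 2.79×32.0×(1030−620) = 36700 J.
Q = 0 for an adiabatic process, so W = −ΔU = -36700 J.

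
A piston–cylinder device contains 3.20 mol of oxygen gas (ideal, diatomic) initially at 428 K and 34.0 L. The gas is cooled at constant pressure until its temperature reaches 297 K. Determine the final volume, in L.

P₁ = nRT₁/V₁ = 3.20×8.314×428/34.0 = 335 kPa.
Isobaric: P stays 335 kPa; V/T = const ⇒ T₂ = 297 K, V₂ = 23.6 L.

23.6 L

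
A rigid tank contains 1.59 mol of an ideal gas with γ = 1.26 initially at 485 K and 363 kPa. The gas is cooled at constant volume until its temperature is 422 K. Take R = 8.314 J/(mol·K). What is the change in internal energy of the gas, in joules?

-3200 J

V₁ = nRT₁/P₁ = 1.59×8.314×485/363 = 17.7 L.
Isochoric: V stays 17.7 L; P/T = const ⇒ T₂ = 422 K, P₂ = 316 kPa.
For an ideal gas ΔU = nCvΔT with Cv = R/(γ−1) = 32.0 J/(mol·K).
ΔU = 1.59×32.0×(422−485) = -3200 J.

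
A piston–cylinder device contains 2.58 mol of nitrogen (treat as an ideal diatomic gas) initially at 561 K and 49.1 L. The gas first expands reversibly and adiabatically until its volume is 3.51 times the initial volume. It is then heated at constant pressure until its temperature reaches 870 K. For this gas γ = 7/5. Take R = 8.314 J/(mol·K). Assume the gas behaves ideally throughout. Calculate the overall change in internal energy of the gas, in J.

P₁ = nRT₁/V₁ = 2.58×8.314×561/49.1 = 245 kPa.
Step 1 — Adiabatic: TV^(γ−1) = const ⇒ T₂ = 561×(0.285)^0.400 = 340 K; PV^γ = const ⇒ P₂ = 42.3 kPa.
ΔU = nCvΔT = 2.58×20.8×(340−561) = -11900 J.
Q = 0 for an adiabatic process, so W = −ΔU = 11900 J.
State after step 1: P = 42.3 kPa, V = 172 L, T = 340 K.
Step 2 — Isobaric: P stays 42.3 kPa; V/T = const ⇒ T₂ = 870 K, V₂ = 442 L.
W = PΔV = 42.3×(442−172) kPa·L = 11400 J.
ΔU = nCvΔT = 2.58×20.8×(870−340) = 28400 J.
Q = ΔU + W = nCpΔT = 39800 J.
Net over both steps: W = 23300 J, Q = 39800 J, ΔU = 16600 J.

16600 J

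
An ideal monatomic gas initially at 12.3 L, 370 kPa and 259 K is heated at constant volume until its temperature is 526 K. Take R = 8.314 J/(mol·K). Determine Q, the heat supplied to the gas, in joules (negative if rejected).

n = P₁V₁/(RT₁) = 370×12.3/(8.314×259) = 2.11 mol.
Isochoric: V stays 12.3 L; P/T = const ⇒ T₂ = 526 K, P₂ = 751 kPa.
W = 0 (no volume change).
ΔU = nCvΔT = 2.11×12.5×(526−259) = 7040 J.
Q = ΔU = 7040 J.

7040 J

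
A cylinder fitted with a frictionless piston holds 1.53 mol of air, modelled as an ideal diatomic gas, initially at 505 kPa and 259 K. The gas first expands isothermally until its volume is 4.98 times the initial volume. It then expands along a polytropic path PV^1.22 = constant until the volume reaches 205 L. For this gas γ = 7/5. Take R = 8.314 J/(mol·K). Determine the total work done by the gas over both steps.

V₁ = nRT₁/P₁ = 1.53×8.314×259/505 = 6.52 L.
Step 1 — Isothermal: T stays 259 K; PV = const ⇒ V₂ = 32.5 L, P₂ = 101 kPa.
ΔU = 0 (ideal gas, T constant).
W = nRT ln(V₂/V₁) = 1.53×8.314×259×ln(4.98) = 5290 J.
Q = ΔU + W = 5290 J.
State after step 1: P = 101 kPa, V = 32.5 L, T = 259 K.
Step 2 — Polytropic n=1.22: T₂ = T₁(V₁/V₂)^(n−1) = 259×(0.158)^0.22 = 173 K; P₂ = P₁(V₁/V₂)^n = 10.7 kPa.
W = (P₁V₁−P₂V₂)/(n−1) = (101×32.5−10.7×205)/0.22 = 4990 J.
ΔU = nCvΔT = 1.53×20.8×(173−259) = -2740 J.
Q = ΔU + W = 2250 J.
Net over both steps: W = 10300 J, Q = 7530 J, ΔU = -2740 J.

10300 J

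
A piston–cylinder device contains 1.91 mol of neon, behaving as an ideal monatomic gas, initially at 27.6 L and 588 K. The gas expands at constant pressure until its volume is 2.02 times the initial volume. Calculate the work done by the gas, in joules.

9520 J

P₁ = nRT₁/V₁ = 1.91×8.314×588/27.6 = 338 kPa.
Isobaric: P stays 338 kPa; V/T = const ⇒ T₂ = 1190 K, V₂ = 55.8 L.
W = PΔV = 338×(55.8−27.6) kPa·L = 9520 J.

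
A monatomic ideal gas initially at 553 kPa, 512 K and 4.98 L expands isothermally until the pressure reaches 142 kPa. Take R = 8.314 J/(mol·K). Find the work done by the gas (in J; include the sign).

3740 J

n = P₁V₁/(RT₁) = 553×4.98/(8.314×512) = 0.647 mol.
Isothermal: T stays 512 K; PV = const ⇒ V₂ = 19.4 L, P₂ = 142 kPa.
W = nRT ln(V₂/V₁) = 0.647×8.314×512×ln(3.89) = 3740 J.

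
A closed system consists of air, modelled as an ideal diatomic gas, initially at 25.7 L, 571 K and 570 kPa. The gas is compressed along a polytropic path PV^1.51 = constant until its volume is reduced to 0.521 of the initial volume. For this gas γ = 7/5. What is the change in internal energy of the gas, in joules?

14400 J

n = P₁V₁/(RT₁) = 570×25.7/(8.314×571) = 3.09 mol.
Polytropic n=1.51: T₂ = T₁(V₁/V₂)^(n−1) = 571×(1.92)^0.51 = 796 K; P₂ = P₁(V₁/V₂)^n = 1530 kPa.
For an ideal gas ΔU = nCvΔT with Cv = (5/2)R = 20.8 J/(mol·K).
ΔU = 3.09×20.8×(796−571) = 14400 J.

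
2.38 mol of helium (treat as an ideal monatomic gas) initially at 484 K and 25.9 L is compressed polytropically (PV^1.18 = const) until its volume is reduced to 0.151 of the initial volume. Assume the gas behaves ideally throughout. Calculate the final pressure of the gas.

3440 kPa

P₁ = nRT₁/V₁ = 2.38×8.314×484/25.9 = 370 kPa.
Polytropic n=1.18: T₂ = T₁(V₁/V₂)^(n−1) = 484×(6.62)^0.18 = 680 K; P₂ = P₁(V₁/V₂)^n = 3440 kPa.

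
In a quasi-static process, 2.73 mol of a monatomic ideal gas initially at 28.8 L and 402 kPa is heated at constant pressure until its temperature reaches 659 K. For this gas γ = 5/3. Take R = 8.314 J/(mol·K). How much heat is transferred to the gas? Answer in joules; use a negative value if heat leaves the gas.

8450 J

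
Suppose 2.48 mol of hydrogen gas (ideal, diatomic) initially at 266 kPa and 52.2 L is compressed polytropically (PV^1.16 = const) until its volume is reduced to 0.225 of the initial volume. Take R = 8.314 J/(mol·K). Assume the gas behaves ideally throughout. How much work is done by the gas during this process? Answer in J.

-23400 J

T₁ = P₁V₁/(nR) = 266×52.2/(2.48×8.314) = 673 K.
Polytropic n=1.16: T₂ = T₁(V₁/V₂)^(n−1) = 673×(4.44)^0.16 = 855 K; P₂ = P₁(V₁/V₂)^n = 1500 kPa.
W = (P₁V₁−P₂V₂)/(n−1) = (266×52.2−1500×11.7)/0.16 = -23400 J.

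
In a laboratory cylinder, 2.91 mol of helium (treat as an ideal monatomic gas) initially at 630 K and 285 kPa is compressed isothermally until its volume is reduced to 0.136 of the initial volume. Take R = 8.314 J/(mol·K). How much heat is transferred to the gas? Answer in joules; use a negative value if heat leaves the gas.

-30400 J

V₁ = nRT₁/P₁ = 2.91×8.314×630/285 = 53.5 L.
Isothermal: T stays 630 K; PV = const ⇒ V₂ = 7.27 L, P₂ = 2100 kPa.
ΔU = 0 (ideal gas, T constant).
W = nRT ln(V₂/V₁) = 2.91×8.314×630×ln(0.136) = -30400 J.
Q = ΔU + W = -30400 J.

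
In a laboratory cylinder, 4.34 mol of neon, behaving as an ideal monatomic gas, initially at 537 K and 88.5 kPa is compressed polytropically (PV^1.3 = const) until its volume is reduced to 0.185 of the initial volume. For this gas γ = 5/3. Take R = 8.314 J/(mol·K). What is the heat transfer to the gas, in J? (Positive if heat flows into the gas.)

V₁ = nRT₁/P₁ = 4.34×8.314×537/88.5 = 219 L.
Polytropic n=1.3: T₂ = T₁(V₁/V₂)^(n−1) = 537×(5.41)^0.30 = 891 K; P₂ = P₁(V₁/V₂)^n = 794 kPa.
W = (P₁V₁−P₂V₂)/(n−1) = (88.5×219−794×40.5)/0.30 = -42600 J.
ΔU = nCvΔT = 4.34×12.5×(891−537) = 19200 J.
Q = ΔU + W = -23400 J.

-23400 J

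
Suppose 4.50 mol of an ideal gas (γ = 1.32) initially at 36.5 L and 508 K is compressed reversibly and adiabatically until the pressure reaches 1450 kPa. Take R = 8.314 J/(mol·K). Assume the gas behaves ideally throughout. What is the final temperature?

651 K

P₁ = nRT₁/V₁ = 4.50×8.314×508/36.5 = 521 kPa.
Adiabatic: T₂/T₁ = (P₂/P₁)^((γ−1)/γ) ⇒ T₂ = 508×(2.78)^0.242 = 651 K; V₂ = 16.8 L.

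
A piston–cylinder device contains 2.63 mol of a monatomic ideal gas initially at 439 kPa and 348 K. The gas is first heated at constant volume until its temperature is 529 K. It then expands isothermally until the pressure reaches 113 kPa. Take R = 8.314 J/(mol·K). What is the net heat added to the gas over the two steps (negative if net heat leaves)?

26500 J

V₁ = nRT₁/P₁ = 2.63×8.314×348/439 = 17.3 L.
Step 1 — Isochoric: V stays 17.3 L; P/T = const ⇒ T₂ = 529 K, P₂ = 667 kPa.
W = 0 (no volume change).
ΔU = nCvΔT = 2.63×12.5×(529−348) = 5940 J.
Q = ΔU = 5940 J.
State after step 1: P = 667 kPa, V = 17.3 L, T = 529 K.
Step 2 — Isothermal: T stays 529 K; PV = const ⇒ V₂ = 102 L, P₂ = 113 kPa.
ΔU = 0 (ideal gas, T constant).
W = nRT ln(V₂/V₁) = 2.63×8.314×529×ln(5.91) = 20500 J.
Q = ΔU + W = 20500 J.
Net over both steps: W = 20500 J, Q = 26500 J, ΔU = 5940 J.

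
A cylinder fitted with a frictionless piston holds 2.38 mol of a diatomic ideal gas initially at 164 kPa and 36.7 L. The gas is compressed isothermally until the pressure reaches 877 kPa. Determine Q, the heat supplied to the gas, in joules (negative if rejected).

-10100 J

T₁ = P₁V₁/(nR) = 164×36.7/(2.38×8.314) = 304 K.
Isothermal: T stays 304 K; PV = const ⇒ V₂ = 6.86 L, P₂ = 877 kPa.
ΔU = 0 (ideal gas, T constant).
W = nRT ln(V₂/V₁) = 2.38×8.314×304×ln(0.187) = -10100 J.
Q = ΔU + W = -10100 J.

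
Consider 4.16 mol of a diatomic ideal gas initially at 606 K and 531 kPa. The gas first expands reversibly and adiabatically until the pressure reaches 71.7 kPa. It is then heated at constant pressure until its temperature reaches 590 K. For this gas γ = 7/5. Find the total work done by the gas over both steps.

31400 J

V₁ = nRT₁/P₁ = 4.16×8.314×606/531 = 39.5 L.
Step 1 — Adiabatic: T₂/T₁ = (P₂/P₁)^((γ−1)/γ) ⇒ T₂ = 606×(0.135)^0.286 = 342 K; V₂ = 165 L.
ΔU = nCvΔT = 4.16×20.8×(342−606) = -22800 J.
Q = 0 for an adiabatic process, so W = −ΔU = 22800 J.
State after step 1: P = 71.7 kPa, V = 165 L, T = 342 K.
Step 2 — Isobaric: P stays 71.7 kPa; V/T = const ⇒ T₂ = 590 K, V₂ = 285 L.
W = PΔV = 71.7×(285−165) kPa·L = 8580 J.
ΔU = nCvΔT = 4.16×20.8×(590−342) = 21400 J.
Q = ΔU + W = nCpΔT = 30000 J.
Net over both steps: W = 31400 J, Q = 30000 J, ΔU = -1380 J.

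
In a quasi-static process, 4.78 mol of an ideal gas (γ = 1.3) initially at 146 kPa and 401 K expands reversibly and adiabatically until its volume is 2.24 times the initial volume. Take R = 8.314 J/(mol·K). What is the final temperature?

315 K

V₁ = nRT₁/P₁ = 4.78×8.314×401/146 = 109 L.
Adiabatic: TV^(γ−1) = const ⇒ T₂ = 401×(0.446)^0.300 = 315 K; PV^γ = const ⇒ P₂ = 51.2 kPa.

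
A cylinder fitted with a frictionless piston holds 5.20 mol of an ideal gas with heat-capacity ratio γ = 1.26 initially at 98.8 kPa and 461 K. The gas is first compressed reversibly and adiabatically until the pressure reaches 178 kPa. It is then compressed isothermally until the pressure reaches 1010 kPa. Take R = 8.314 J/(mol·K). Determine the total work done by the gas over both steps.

-49000 J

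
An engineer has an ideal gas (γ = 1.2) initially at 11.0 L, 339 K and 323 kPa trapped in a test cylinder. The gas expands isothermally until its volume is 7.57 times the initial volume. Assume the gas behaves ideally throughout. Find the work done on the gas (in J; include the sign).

n = P₁V₁/(RT₁) = 323×11.0/(8.314×339) = 1.26 mol.
Isothermal: T stays 339 K; PV = const ⇒ V₂ = 83.3 L, P₂ = 42.7 kPa.
W = nRT ln(V₂/V₁) = 1.26×8.314×339×ln(7.57) = 7190 J.
Work done on the gas = −W_by = -7190 J.

-7190 J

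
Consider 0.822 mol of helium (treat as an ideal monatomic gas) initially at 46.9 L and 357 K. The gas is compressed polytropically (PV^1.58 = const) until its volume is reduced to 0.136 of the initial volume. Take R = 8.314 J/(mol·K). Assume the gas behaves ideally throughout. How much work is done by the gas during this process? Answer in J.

P₁ = nRT₁/V₁ = 0.822×8.314×357/46.9 = 52.0 kPa.
Polytropic n=1.58: T₂ = T₁(V₁/V₂)^(n−1) = 357×(7.35)^0.58 = 1140 K; P₂ = P₁(V₁/V₂)^n = 1220 kPa.
W = (P₁V₁−P₂V₂)/(n−1) = (52.0×46.9−1220×6.38)/0.58 = -9170 J.

-9170 J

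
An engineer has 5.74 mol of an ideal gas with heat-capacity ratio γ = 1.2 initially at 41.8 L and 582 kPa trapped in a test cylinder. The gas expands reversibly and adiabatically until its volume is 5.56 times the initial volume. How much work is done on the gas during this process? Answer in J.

T₁ = P₁V₁/(nR) = 582×41.8/(5.74×8.314) = 510 K.
Adiabatic: TV^(γ−1) = const ⇒ T₂ = 510×(0.180)^0.200 = 362 K; PV^γ = const ⇒ P₂ = 74.3 kPa.
ΔU = nCvΔT = 5.74×41.6×(362−510) = -35300 J.
Q = 0 for an adiabatic process, so W = −ΔU = 35300 J.
Work done on the gas = −W_by = -35300 J.

-35300 J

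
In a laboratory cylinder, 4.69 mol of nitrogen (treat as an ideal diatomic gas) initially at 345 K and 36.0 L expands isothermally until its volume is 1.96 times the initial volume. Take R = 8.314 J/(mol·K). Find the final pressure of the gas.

191 kPa

P₁ = nRT₁/V₁ = 4.69×8.314×345/36.0 = 374 kPa.
Isothermal: T stays 345 K; PV = const ⇒ V₂ = 70.6 L, P₂ = 191 kPa.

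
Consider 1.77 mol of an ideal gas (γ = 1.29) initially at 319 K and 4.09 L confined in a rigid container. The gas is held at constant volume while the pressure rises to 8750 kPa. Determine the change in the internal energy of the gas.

P₁ = nRT₁/V₁ = 1.77×8.314×319/4.09 = 1150 kPa.
Isochoric: V stays 4.09 L; P/T = const ⇒ T₂ = 2430 K, P₂ = 8750 kPa.
For an ideal gas ΔU = nCvΔT with Cv = R/(γ−1) = 28.7 J/(mol·K).
ΔU = 1.77×28.7×(2430−319) = 107000 J.

107000 J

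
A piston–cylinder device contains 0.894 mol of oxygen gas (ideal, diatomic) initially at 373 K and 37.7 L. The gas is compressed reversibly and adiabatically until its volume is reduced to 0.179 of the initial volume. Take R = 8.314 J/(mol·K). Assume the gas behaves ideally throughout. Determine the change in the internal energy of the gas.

P₁ = nRT₁/V₁ = 0.894×8.314×373/37.7 = 73.5 kPa.
Adiabatic: TV^(γ−1) = const ⇒ T₂ = 373×(5.59)^0.400 = 742 K; PV^γ = const ⇒ P₂ = 818 kPa.
For an ideal gas ΔU = nCvΔT with Cv = (5/2)R = 20.8 J/(mol·K).
ΔU = 0.894×20.8×(742−373) = 6860 J.

6860 J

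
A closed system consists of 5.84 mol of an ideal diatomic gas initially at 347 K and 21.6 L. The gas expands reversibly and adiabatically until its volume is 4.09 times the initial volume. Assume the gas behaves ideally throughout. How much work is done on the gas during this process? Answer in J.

P₁ = nRT₁/V₁ = 5.84×8.314×347/21.6 = 780 kPa.
Adiabatic: TV^(γ−1) = const ⇒ T₂ = 347×(0.244)^0.400 = 198 K; PV^γ = const ⇒ P₂ = 109 kPa.
ΔU = nCvΔT = 5.84×20.8×(198−347) = -18100 J.
Q = 0 for an adiabatic process, so W = −ΔU = 18100 J.
Work done on the gas = −W_by = -18100 J.

-18100 J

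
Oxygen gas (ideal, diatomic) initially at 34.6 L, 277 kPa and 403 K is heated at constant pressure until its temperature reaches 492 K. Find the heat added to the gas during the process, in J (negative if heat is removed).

7410 J

n = P₁V₁/(RT₁) = 277×34.6/(8.314×403) = 2.86 mol.
Isobaric: P stays 277 kPa; V/T = const ⇒ T₂ = 492 K, V₂ = 42.2 L.
W = PΔV = 277×(42.2−34.6) kPa·L = 2120 J.
ΔU = nCvΔT = 2.86×20.8×(492−403) = 5290 J.
Q = ΔU + W = nCpΔT = 7410 J.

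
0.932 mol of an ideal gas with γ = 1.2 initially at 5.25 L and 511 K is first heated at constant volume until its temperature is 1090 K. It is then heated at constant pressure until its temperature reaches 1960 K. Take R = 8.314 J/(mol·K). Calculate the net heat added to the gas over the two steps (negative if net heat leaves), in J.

62900 J

P₁ = nRT₁/V₁ = 0.932×8.314×511/5.25 = 754 kPa.
Step 1 — Isochoric: V stays 5.25 L; P/T = const ⇒ T₂ = 1090 K, P₂ = 1610 kPa.
W = 0 (no volume change).
ΔU = nCvΔT = 0.932×41.6×(1090−511) = 22400 J.
Q = ΔU = 22400 J.
State after step 1: P = 1610 kPa, V = 5.25 L, T = 1090 K.
Step 2 — Isobaric: P stays 1610 kPa; V/T = const ⇒ T₂ = 1960 K, V₂ = 9.44 L.
W = PΔV = 1610×(9.44−5.25) kPa·L = 6740 J.
ΔU = nCvΔT = 0.932×41.6×(1960−1090) = 33700 J.
Q = ΔU + W = nCpΔT = 40400 J.
Net over both steps: W = 6740 J, Q = 62900 J, ΔU = 56100 J.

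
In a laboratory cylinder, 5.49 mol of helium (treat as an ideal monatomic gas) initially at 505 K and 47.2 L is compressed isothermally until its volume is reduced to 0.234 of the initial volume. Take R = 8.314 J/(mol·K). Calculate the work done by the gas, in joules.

-33500 J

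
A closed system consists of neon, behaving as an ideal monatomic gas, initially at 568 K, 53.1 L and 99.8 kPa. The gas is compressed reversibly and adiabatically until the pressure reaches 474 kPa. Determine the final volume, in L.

Adiabatic: T₂/T₁ = (P₂/P₁)^((γ−1)/γ) ⇒ T₂ = 568×(4.75)^0.400 = 1060 K; V₂ = 20.8 L.

20.8 L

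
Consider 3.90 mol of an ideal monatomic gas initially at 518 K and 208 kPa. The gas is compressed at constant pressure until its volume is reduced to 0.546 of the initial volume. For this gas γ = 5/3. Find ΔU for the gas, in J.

V₁ = nRT₁/P₁ = 3.90×8.314×518/208 = 80.7 L.
Isobaric: P stays 208 kPa; V/T = const ⇒ T₂ = 283 K, V₂ = 44.1 L.
For an ideal gas ΔU = nCvΔT with Cv = (3/2)R = 12.5 J/(mol·K).
ΔU = 3.90×12.5×(283−518) = -11400 J.

-11400 J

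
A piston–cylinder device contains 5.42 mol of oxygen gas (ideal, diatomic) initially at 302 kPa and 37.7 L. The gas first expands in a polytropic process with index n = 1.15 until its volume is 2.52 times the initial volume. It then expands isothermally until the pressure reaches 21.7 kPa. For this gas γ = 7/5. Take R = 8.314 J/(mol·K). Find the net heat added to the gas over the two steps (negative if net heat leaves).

21700 J

T₁ = P₁V₁/(nR) = 302×37.7/(5.42×8.314) = 253 K.
Step 1 — Polytropic n=1.15: T₂ = T₁(V₁/V₂)^(n−1) = 253×(0.397)^0.15 = 220 K; P₂ = P₁(V₁/V₂)^n = 104 kPa.
W = (P₁V₁−P₂V₂)/(n−1) = (302×37.7−104×95.0)/0.15 = 9830 J.
ΔU = nCvΔT = 5.42×20.8×(220−253) = -3680 J.
Q = ΔU + W = 6140 J.
State after step 1: P = 104 kPa, V = 95.0 L, T = 220 K.
Step 2 — Isothermal: T stays 220 K; PV = const ⇒ V₂ = 457 L, P₂ = 21.7 kPa.
ΔU = 0 (ideal gas, T constant).
W = nRT ln(V₂/V₁) = 5.42×8.314×220×ln(4.81) = 15600 J.
Q = ΔU + W = 15600 J.
Net over both steps: W = 25400 J, Q = 21700 J, ΔU = -3680 J.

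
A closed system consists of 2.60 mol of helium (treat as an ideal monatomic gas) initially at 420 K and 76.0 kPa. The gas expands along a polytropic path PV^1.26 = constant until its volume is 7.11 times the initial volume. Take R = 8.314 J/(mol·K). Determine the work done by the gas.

14000 J

V₁ = nRT₁/P₁ = 2.60×8.314×420/76.0 = 119 L.
Polytropic n=1.26: T₂ = T₁(V₁/V₂)^(n−1) = 420×(0.141)^0.26 = 252 K; P₂ = P₁(V₁/V₂)^n = 6.42 kPa.
W = (P₁V₁−P₂V₂)/(n−1) = (76.0×119−6.42×849)/0.26 = 14000 J.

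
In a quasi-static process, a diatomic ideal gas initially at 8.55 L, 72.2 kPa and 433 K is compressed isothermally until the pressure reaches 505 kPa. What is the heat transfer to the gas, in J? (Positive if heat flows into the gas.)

n = P₁V₁/(RT₁) = 72.2×8.55/(8.314×433) = 0.171 mol.
Isothermal: T stays 433 K; PV = const ⇒ V₂ = 1.22 L, P₂ = 505 kPa.
ΔU = 0 (ideal gas, T constant).
W = nRT ln(V₂/V₁) = 0.171×8.314×433×ln(0.143) = -1200 J.
Q = ΔU + W = -1200 J.

-1200 J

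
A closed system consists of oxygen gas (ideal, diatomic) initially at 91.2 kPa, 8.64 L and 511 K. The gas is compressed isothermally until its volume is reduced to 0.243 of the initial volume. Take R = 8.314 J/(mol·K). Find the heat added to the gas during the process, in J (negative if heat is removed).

n = P₁V₁/(RT₁) = 91.2×8.64/(8.314×511) = 0.185 mol.
Isothermal: T stays 511 K; PV = const ⇒ V₂ = 2.10 L, P₂ = 375 kPa.
ΔU = 0 (ideal gas, T constant).
W = nRT ln(V₂/V₁) = 0.185×8.314×511×ln(0.243) = -1110 J.
Q = ΔU + W = -1110 J.

-1110 J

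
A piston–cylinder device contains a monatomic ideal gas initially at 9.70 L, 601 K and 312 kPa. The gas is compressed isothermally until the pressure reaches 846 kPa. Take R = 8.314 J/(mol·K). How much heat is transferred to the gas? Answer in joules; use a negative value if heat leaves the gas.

-3020 J

n = P₁V₁/(RT₁) = 312×9.70/(8.314×601) = 0.606 mol.
Isothermal: T stays 601 K; PV = const ⇒ V₂ = 3.58 L, P₂ = 846 kPa.
ΔU = 0 (ideal gas, T constant).
W = nRT ln(V₂/V₁) = 0.606×8.314×601×ln(0.369) = -3020 J.
Q = ΔU + W = -3020 J.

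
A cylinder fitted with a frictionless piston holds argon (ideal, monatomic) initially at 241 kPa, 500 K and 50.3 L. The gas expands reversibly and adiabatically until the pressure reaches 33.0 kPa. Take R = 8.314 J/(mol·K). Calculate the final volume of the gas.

166 L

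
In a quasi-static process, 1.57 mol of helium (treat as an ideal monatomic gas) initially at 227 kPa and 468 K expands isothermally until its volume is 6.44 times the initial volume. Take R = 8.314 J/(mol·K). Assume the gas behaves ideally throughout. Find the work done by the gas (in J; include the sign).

11400 J

V₁ = nRT₁/P₁ = 1.57×8.314×468/227 = 26.9 L.
Isothermal: T stays 468 K; PV = const ⇒ V₂ = 173 L, P₂ = 35.2 kPa.
W = nRT ln(V₂/V₁) = 1.57×8.314×468×ln(6.44) = 11400 J.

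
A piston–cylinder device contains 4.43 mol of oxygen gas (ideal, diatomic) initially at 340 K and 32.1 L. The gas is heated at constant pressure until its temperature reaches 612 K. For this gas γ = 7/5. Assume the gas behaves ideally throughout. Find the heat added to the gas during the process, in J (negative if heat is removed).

P₁ = nRT₁/V₁ = 4.43×8.314×340/32.1 = 390 kPa.
Isobaric: P stays 390 kPa; V/T = const ⇒ T₂ = 612 K, V₂ = 57.8 L.
W = PΔV = 390×(57.8−32.1) kPa·L = 10000 J.
ΔU = nCvΔT = 4.43×20.8×(612−340) = 25000 J.
Q = ΔU + W = nCpΔT = 35100 J.

35100 J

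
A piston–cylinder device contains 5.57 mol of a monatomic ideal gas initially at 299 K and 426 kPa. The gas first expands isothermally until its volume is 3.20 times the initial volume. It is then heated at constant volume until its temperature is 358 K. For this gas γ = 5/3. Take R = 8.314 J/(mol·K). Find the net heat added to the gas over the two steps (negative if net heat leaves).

V₁ = nRT₁/P₁ = 5.57×8.314×299/426 = 32.5 L.
Step 1 — Isothermal: T stays 299 K; PV = const ⇒ V₂ = 104 L, P₂ = 133 kPa.
ΔU = 0 (ideal gas, T constant).
W = nRT ln(V₂/V₁) = 5.57×8.314×299×ln(3.20) = 16100 J.
Q = ΔU + W = 16100 J.
State after step 1: P = 133 kPa, V = 104 L, T = 299 K.
Step 2 — Isochoric: V stays 104 L; P/T = const ⇒ T₂ = 358 K, P₂ = 159 kPa.
W = 0 (no volume change).
ΔU = nCvΔT = 5.57×12.5×(358−299) = 4100 J.
Q = ΔU = 4100 J.
Net over both steps: W = 16100 J, Q = 20200 J, ΔU = 4100 J.

20200 J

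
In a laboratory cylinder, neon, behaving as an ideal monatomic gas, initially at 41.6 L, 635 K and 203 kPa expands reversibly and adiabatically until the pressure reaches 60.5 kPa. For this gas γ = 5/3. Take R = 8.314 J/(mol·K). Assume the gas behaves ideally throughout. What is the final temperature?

391 K

Adiabatic: T₂/T₁ = (P₂/P₁)^((γ−1)/γ) ⇒ T₂ = 635×(0.298)^0.400 = 391 K; V₂ = 86.0 L.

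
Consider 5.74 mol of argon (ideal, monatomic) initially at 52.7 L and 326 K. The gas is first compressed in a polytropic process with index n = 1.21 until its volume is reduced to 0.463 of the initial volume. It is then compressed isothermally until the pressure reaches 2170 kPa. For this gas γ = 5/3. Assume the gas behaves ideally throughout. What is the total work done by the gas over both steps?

-32400 J

P₁ = nRT₁/V₁ = 5.74×8.314×326/52.7 = 295 kPa.
Step 1 — Polytropic n=1.21: T₂ = T₁(V₁/V₂)^(n−1) = 326×(2.16)^0.21 = 383 K; P₂ = P₁(V₁/V₂)^n = 750 kPa.
W = (P₁V₁−P₂V₂)/(n−1) = (295×52.7−750×24.4)/0.21 = -13000 J.
ΔU = nCvΔT = 5.74×12.5×(383−326) = 4100 J.
Q = ΔU + W = -8910 J.
State after step 1: P = 750 kPa, V = 24.4 L, T = 383 K.
Step 2 — Isothermal: T stays 383 K; PV = const ⇒ V₂ = 8.43 L, P₂ = 2170 kPa.
ΔU = 0 (ideal gas, T constant).
W = nRT ln(V₂/V₁) = 5.74×8.314×383×ln(0.345) = -19400 J.
Q = ΔU + W = -19400 J.
Net over both steps: W = -32400 J, Q = -28300 J, ΔU = 4100 J.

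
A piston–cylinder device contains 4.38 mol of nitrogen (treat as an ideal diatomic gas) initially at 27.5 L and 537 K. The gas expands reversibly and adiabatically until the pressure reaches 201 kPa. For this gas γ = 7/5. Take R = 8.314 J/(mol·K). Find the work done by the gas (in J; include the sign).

14800 J

P₁ = nRT₁/V₁ = 4.38×8.314×537/27.5 = 711 kPa.
Adiabatic: T₂/T₁ = (P₂/P₁)^((γ−1)/γ) ⇒ T₂ = 537×(0.283)^0.286 = 374 K; V₂ = 67.8 L.
ΔU = nCvΔT = 4.38×20.8×(374−537) = -14800 J.
Q = 0 for an adiabatic process, so W = −ΔU = 14800 J.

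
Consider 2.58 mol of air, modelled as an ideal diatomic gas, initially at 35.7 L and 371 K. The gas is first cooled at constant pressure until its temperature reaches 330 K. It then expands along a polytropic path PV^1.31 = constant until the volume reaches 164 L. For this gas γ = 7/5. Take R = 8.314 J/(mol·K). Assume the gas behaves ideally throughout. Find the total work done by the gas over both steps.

8230 J

P₁ = nRT₁/V₁ = 2.58×8.314×371/35.7 = 223 kPa.
Step 1 — Isobaric: P stays 223 kPa; V/T = const ⇒ T₂ = 330 K, V₂ = 31.8 L.
W = PΔV = 223×(31.8−35.7) kPa·L = -879 J.
ΔU = nCvΔT = 2.58×20.8×(330−371) = -2200 J.
Q = ΔU + W = nCpΔT = -3080 J.
State after step 1: P = 223 kPa, V = 31.8 L, T = 330 K.
Step 2 — Polytropic n=1.31: T₂ = T₁(V₁/V₂)^(n−1) = 330×(0.194)^0.31 = 198 K; P₂ = P₁(V₁/V₂)^n = 25.9 kPa.
W = (P₁V₁−P₂V₂)/(n−1) = (223×31.8−25.9×164)/0.31 = 9110 J.
ΔU = nCvΔT = 2.58×20.8×(198−330) = -7060 J.
Q = ΔU + W = 2050 J.
Net over both steps: W = 8230 J, Q = -1030 J, ΔU = -9260 J.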